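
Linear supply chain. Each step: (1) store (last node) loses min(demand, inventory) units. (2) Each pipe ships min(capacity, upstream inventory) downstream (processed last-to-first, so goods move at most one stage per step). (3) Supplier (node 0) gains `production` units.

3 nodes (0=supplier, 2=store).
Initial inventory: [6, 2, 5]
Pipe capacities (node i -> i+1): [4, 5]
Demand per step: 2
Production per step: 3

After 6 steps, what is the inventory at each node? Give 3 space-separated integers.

Step 1: demand=2,sold=2 ship[1->2]=2 ship[0->1]=4 prod=3 -> inv=[5 4 5]
Step 2: demand=2,sold=2 ship[1->2]=4 ship[0->1]=4 prod=3 -> inv=[4 4 7]
Step 3: demand=2,sold=2 ship[1->2]=4 ship[0->1]=4 prod=3 -> inv=[3 4 9]
Step 4: demand=2,sold=2 ship[1->2]=4 ship[0->1]=3 prod=3 -> inv=[3 3 11]
Step 5: demand=2,sold=2 ship[1->2]=3 ship[0->1]=3 prod=3 -> inv=[3 3 12]
Step 6: demand=2,sold=2 ship[1->2]=3 ship[0->1]=3 prod=3 -> inv=[3 3 13]

3 3 13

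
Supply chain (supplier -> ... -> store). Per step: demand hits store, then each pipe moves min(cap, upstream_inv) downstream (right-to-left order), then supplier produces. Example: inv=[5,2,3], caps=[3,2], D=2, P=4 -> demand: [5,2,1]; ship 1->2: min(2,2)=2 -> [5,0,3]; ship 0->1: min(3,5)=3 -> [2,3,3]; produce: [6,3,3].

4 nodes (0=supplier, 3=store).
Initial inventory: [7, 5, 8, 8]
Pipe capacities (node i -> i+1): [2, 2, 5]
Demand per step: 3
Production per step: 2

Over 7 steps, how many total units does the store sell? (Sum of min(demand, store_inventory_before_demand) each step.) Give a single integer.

Answer: 21

Derivation:
Step 1: sold=3 (running total=3) -> [7 5 5 10]
Step 2: sold=3 (running total=6) -> [7 5 2 12]
Step 3: sold=3 (running total=9) -> [7 5 2 11]
Step 4: sold=3 (running total=12) -> [7 5 2 10]
Step 5: sold=3 (running total=15) -> [7 5 2 9]
Step 6: sold=3 (running total=18) -> [7 5 2 8]
Step 7: sold=3 (running total=21) -> [7 5 2 7]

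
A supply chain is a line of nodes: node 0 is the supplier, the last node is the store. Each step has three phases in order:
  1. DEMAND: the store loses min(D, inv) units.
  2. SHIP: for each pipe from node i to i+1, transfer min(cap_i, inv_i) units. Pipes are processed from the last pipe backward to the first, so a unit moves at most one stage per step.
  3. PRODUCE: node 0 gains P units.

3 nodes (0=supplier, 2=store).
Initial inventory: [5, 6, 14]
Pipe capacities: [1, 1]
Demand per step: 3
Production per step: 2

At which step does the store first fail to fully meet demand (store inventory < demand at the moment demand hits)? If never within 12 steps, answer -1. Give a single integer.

Step 1: demand=3,sold=3 ship[1->2]=1 ship[0->1]=1 prod=2 -> [6 6 12]
Step 2: demand=3,sold=3 ship[1->2]=1 ship[0->1]=1 prod=2 -> [7 6 10]
Step 3: demand=3,sold=3 ship[1->2]=1 ship[0->1]=1 prod=2 -> [8 6 8]
Step 4: demand=3,sold=3 ship[1->2]=1 ship[0->1]=1 prod=2 -> [9 6 6]
Step 5: demand=3,sold=3 ship[1->2]=1 ship[0->1]=1 prod=2 -> [10 6 4]
Step 6: demand=3,sold=3 ship[1->2]=1 ship[0->1]=1 prod=2 -> [11 6 2]
Step 7: demand=3,sold=2 ship[1->2]=1 ship[0->1]=1 prod=2 -> [12 6 1]
Step 8: demand=3,sold=1 ship[1->2]=1 ship[0->1]=1 prod=2 -> [13 6 1]
Step 9: demand=3,sold=1 ship[1->2]=1 ship[0->1]=1 prod=2 -> [14 6 1]
Step 10: demand=3,sold=1 ship[1->2]=1 ship[0->1]=1 prod=2 -> [15 6 1]
Step 11: demand=3,sold=1 ship[1->2]=1 ship[0->1]=1 prod=2 -> [16 6 1]
Step 12: demand=3,sold=1 ship[1->2]=1 ship[0->1]=1 prod=2 -> [17 6 1]
First stockout at step 7

7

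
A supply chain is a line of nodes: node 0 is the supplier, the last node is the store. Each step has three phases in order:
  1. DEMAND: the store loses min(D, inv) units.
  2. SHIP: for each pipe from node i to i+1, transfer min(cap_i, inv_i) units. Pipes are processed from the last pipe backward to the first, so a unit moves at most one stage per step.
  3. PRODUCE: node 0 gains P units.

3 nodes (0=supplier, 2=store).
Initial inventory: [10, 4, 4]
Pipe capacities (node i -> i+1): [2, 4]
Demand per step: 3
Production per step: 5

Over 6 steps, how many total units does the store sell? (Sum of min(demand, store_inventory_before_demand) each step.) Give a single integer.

Step 1: sold=3 (running total=3) -> [13 2 5]
Step 2: sold=3 (running total=6) -> [16 2 4]
Step 3: sold=3 (running total=9) -> [19 2 3]
Step 4: sold=3 (running total=12) -> [22 2 2]
Step 5: sold=2 (running total=14) -> [25 2 2]
Step 6: sold=2 (running total=16) -> [28 2 2]

Answer: 16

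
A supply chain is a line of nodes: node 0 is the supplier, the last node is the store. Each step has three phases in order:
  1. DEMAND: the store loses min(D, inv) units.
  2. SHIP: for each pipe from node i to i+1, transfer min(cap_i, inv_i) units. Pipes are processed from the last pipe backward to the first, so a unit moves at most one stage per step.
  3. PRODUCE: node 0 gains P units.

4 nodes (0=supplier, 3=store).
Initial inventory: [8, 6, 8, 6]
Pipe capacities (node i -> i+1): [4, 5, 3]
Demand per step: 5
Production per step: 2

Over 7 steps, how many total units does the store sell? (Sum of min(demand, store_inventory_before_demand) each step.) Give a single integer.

Answer: 24

Derivation:
Step 1: sold=5 (running total=5) -> [6 5 10 4]
Step 2: sold=4 (running total=9) -> [4 4 12 3]
Step 3: sold=3 (running total=12) -> [2 4 13 3]
Step 4: sold=3 (running total=15) -> [2 2 14 3]
Step 5: sold=3 (running total=18) -> [2 2 13 3]
Step 6: sold=3 (running total=21) -> [2 2 12 3]
Step 7: sold=3 (running total=24) -> [2 2 11 3]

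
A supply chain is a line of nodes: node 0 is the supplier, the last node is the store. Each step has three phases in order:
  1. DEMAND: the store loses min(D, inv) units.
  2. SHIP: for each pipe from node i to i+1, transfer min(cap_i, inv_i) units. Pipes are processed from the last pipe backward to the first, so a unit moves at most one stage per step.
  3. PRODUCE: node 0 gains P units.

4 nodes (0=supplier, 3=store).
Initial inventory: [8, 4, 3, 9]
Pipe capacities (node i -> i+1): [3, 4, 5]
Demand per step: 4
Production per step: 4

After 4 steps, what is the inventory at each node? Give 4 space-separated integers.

Step 1: demand=4,sold=4 ship[2->3]=3 ship[1->2]=4 ship[0->1]=3 prod=4 -> inv=[9 3 4 8]
Step 2: demand=4,sold=4 ship[2->3]=4 ship[1->2]=3 ship[0->1]=3 prod=4 -> inv=[10 3 3 8]
Step 3: demand=4,sold=4 ship[2->3]=3 ship[1->2]=3 ship[0->1]=3 prod=4 -> inv=[11 3 3 7]
Step 4: demand=4,sold=4 ship[2->3]=3 ship[1->2]=3 ship[0->1]=3 prod=4 -> inv=[12 3 3 6]

12 3 3 6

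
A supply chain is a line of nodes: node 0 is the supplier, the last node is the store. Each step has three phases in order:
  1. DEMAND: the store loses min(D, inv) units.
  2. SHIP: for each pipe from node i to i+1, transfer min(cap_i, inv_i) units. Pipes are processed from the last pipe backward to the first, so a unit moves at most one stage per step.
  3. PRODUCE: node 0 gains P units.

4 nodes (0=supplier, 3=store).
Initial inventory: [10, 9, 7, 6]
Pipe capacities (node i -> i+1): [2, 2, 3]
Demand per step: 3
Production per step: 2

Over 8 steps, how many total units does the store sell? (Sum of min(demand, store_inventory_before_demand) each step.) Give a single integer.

Step 1: sold=3 (running total=3) -> [10 9 6 6]
Step 2: sold=3 (running total=6) -> [10 9 5 6]
Step 3: sold=3 (running total=9) -> [10 9 4 6]
Step 4: sold=3 (running total=12) -> [10 9 3 6]
Step 5: sold=3 (running total=15) -> [10 9 2 6]
Step 6: sold=3 (running total=18) -> [10 9 2 5]
Step 7: sold=3 (running total=21) -> [10 9 2 4]
Step 8: sold=3 (running total=24) -> [10 9 2 3]

Answer: 24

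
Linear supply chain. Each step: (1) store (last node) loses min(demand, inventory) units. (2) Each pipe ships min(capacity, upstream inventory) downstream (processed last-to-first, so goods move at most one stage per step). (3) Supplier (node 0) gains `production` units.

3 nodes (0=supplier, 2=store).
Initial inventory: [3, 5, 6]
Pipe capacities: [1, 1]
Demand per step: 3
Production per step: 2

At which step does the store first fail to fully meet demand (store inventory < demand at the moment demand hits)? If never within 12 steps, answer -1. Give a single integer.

Step 1: demand=3,sold=3 ship[1->2]=1 ship[0->1]=1 prod=2 -> [4 5 4]
Step 2: demand=3,sold=3 ship[1->2]=1 ship[0->1]=1 prod=2 -> [5 5 2]
Step 3: demand=3,sold=2 ship[1->2]=1 ship[0->1]=1 prod=2 -> [6 5 1]
Step 4: demand=3,sold=1 ship[1->2]=1 ship[0->1]=1 prod=2 -> [7 5 1]
Step 5: demand=3,sold=1 ship[1->2]=1 ship[0->1]=1 prod=2 -> [8 5 1]
Step 6: demand=3,sold=1 ship[1->2]=1 ship[0->1]=1 prod=2 -> [9 5 1]
Step 7: demand=3,sold=1 ship[1->2]=1 ship[0->1]=1 prod=2 -> [10 5 1]
Step 8: demand=3,sold=1 ship[1->2]=1 ship[0->1]=1 prod=2 -> [11 5 1]
Step 9: demand=3,sold=1 ship[1->2]=1 ship[0->1]=1 prod=2 -> [12 5 1]
Step 10: demand=3,sold=1 ship[1->2]=1 ship[0->1]=1 prod=2 -> [13 5 1]
Step 11: demand=3,sold=1 ship[1->2]=1 ship[0->1]=1 prod=2 -> [14 5 1]
Step 12: demand=3,sold=1 ship[1->2]=1 ship[0->1]=1 prod=2 -> [15 5 1]
First stockout at step 3

3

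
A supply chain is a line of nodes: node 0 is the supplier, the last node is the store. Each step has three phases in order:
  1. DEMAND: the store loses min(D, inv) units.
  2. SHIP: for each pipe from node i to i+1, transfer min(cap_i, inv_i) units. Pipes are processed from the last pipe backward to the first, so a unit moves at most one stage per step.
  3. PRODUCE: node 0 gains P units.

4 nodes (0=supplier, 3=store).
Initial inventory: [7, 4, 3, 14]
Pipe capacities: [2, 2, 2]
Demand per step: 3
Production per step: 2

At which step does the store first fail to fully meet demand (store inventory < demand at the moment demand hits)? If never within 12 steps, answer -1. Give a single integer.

Step 1: demand=3,sold=3 ship[2->3]=2 ship[1->2]=2 ship[0->1]=2 prod=2 -> [7 4 3 13]
Step 2: demand=3,sold=3 ship[2->3]=2 ship[1->2]=2 ship[0->1]=2 prod=2 -> [7 4 3 12]
Step 3: demand=3,sold=3 ship[2->3]=2 ship[1->2]=2 ship[0->1]=2 prod=2 -> [7 4 3 11]
Step 4: demand=3,sold=3 ship[2->3]=2 ship[1->2]=2 ship[0->1]=2 prod=2 -> [7 4 3 10]
Step 5: demand=3,sold=3 ship[2->3]=2 ship[1->2]=2 ship[0->1]=2 prod=2 -> [7 4 3 9]
Step 6: demand=3,sold=3 ship[2->3]=2 ship[1->2]=2 ship[0->1]=2 prod=2 -> [7 4 3 8]
Step 7: demand=3,sold=3 ship[2->3]=2 ship[1->2]=2 ship[0->1]=2 prod=2 -> [7 4 3 7]
Step 8: demand=3,sold=3 ship[2->3]=2 ship[1->2]=2 ship[0->1]=2 prod=2 -> [7 4 3 6]
Step 9: demand=3,sold=3 ship[2->3]=2 ship[1->2]=2 ship[0->1]=2 prod=2 -> [7 4 3 5]
Step 10: demand=3,sold=3 ship[2->3]=2 ship[1->2]=2 ship[0->1]=2 prod=2 -> [7 4 3 4]
Step 11: demand=3,sold=3 ship[2->3]=2 ship[1->2]=2 ship[0->1]=2 prod=2 -> [7 4 3 3]
Step 12: demand=3,sold=3 ship[2->3]=2 ship[1->2]=2 ship[0->1]=2 prod=2 -> [7 4 3 2]
No stockout in 12 steps

-1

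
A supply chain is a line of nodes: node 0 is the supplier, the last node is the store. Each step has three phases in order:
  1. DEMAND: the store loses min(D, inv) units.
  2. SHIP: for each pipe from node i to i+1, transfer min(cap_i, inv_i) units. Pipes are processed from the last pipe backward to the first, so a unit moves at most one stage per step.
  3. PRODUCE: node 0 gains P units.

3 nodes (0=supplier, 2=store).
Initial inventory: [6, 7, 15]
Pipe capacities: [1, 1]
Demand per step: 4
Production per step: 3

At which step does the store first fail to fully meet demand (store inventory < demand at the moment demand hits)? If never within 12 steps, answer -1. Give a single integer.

Step 1: demand=4,sold=4 ship[1->2]=1 ship[0->1]=1 prod=3 -> [8 7 12]
Step 2: demand=4,sold=4 ship[1->2]=1 ship[0->1]=1 prod=3 -> [10 7 9]
Step 3: demand=4,sold=4 ship[1->2]=1 ship[0->1]=1 prod=3 -> [12 7 6]
Step 4: demand=4,sold=4 ship[1->2]=1 ship[0->1]=1 prod=3 -> [14 7 3]
Step 5: demand=4,sold=3 ship[1->2]=1 ship[0->1]=1 prod=3 -> [16 7 1]
Step 6: demand=4,sold=1 ship[1->2]=1 ship[0->1]=1 prod=3 -> [18 7 1]
Step 7: demand=4,sold=1 ship[1->2]=1 ship[0->1]=1 prod=3 -> [20 7 1]
Step 8: demand=4,sold=1 ship[1->2]=1 ship[0->1]=1 prod=3 -> [22 7 1]
Step 9: demand=4,sold=1 ship[1->2]=1 ship[0->1]=1 prod=3 -> [24 7 1]
Step 10: demand=4,sold=1 ship[1->2]=1 ship[0->1]=1 prod=3 -> [26 7 1]
Step 11: demand=4,sold=1 ship[1->2]=1 ship[0->1]=1 prod=3 -> [28 7 1]
Step 12: demand=4,sold=1 ship[1->2]=1 ship[0->1]=1 prod=3 -> [30 7 1]
First stockout at step 5

5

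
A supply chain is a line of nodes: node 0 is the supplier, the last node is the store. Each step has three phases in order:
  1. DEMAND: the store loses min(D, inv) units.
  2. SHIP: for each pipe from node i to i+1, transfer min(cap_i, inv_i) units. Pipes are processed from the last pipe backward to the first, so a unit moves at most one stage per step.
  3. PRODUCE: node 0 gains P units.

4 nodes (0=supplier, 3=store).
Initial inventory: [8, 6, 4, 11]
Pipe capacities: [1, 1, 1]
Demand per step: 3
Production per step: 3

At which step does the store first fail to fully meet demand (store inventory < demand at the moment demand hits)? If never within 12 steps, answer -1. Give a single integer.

Step 1: demand=3,sold=3 ship[2->3]=1 ship[1->2]=1 ship[0->1]=1 prod=3 -> [10 6 4 9]
Step 2: demand=3,sold=3 ship[2->3]=1 ship[1->2]=1 ship[0->1]=1 prod=3 -> [12 6 4 7]
Step 3: demand=3,sold=3 ship[2->3]=1 ship[1->2]=1 ship[0->1]=1 prod=3 -> [14 6 4 5]
Step 4: demand=3,sold=3 ship[2->3]=1 ship[1->2]=1 ship[0->1]=1 prod=3 -> [16 6 4 3]
Step 5: demand=3,sold=3 ship[2->3]=1 ship[1->2]=1 ship[0->1]=1 prod=3 -> [18 6 4 1]
Step 6: demand=3,sold=1 ship[2->3]=1 ship[1->2]=1 ship[0->1]=1 prod=3 -> [20 6 4 1]
Step 7: demand=3,sold=1 ship[2->3]=1 ship[1->2]=1 ship[0->1]=1 prod=3 -> [22 6 4 1]
Step 8: demand=3,sold=1 ship[2->3]=1 ship[1->2]=1 ship[0->1]=1 prod=3 -> [24 6 4 1]
Step 9: demand=3,sold=1 ship[2->3]=1 ship[1->2]=1 ship[0->1]=1 prod=3 -> [26 6 4 1]
Step 10: demand=3,sold=1 ship[2->3]=1 ship[1->2]=1 ship[0->1]=1 prod=3 -> [28 6 4 1]
Step 11: demand=3,sold=1 ship[2->3]=1 ship[1->2]=1 ship[0->1]=1 prod=3 -> [30 6 4 1]
Step 12: demand=3,sold=1 ship[2->3]=1 ship[1->2]=1 ship[0->1]=1 prod=3 -> [32 6 4 1]
First stockout at step 6

6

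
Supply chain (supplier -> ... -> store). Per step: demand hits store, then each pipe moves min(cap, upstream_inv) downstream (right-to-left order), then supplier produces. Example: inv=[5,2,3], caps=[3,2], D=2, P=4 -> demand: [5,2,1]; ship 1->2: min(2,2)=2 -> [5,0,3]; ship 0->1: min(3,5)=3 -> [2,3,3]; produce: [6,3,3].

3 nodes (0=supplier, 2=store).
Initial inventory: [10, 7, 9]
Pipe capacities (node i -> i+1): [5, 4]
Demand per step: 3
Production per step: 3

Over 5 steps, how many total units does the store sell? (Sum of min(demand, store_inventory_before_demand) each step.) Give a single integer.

Answer: 15

Derivation:
Step 1: sold=3 (running total=3) -> [8 8 10]
Step 2: sold=3 (running total=6) -> [6 9 11]
Step 3: sold=3 (running total=9) -> [4 10 12]
Step 4: sold=3 (running total=12) -> [3 10 13]
Step 5: sold=3 (running total=15) -> [3 9 14]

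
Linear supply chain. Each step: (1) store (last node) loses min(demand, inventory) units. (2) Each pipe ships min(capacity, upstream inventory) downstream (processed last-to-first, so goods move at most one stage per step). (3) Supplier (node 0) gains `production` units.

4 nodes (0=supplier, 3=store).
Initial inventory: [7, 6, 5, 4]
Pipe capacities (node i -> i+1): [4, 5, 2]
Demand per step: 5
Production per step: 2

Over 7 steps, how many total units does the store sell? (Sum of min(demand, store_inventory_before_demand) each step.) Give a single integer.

Answer: 16

Derivation:
Step 1: sold=4 (running total=4) -> [5 5 8 2]
Step 2: sold=2 (running total=6) -> [3 4 11 2]
Step 3: sold=2 (running total=8) -> [2 3 13 2]
Step 4: sold=2 (running total=10) -> [2 2 14 2]
Step 5: sold=2 (running total=12) -> [2 2 14 2]
Step 6: sold=2 (running total=14) -> [2 2 14 2]
Step 7: sold=2 (running total=16) -> [2 2 14 2]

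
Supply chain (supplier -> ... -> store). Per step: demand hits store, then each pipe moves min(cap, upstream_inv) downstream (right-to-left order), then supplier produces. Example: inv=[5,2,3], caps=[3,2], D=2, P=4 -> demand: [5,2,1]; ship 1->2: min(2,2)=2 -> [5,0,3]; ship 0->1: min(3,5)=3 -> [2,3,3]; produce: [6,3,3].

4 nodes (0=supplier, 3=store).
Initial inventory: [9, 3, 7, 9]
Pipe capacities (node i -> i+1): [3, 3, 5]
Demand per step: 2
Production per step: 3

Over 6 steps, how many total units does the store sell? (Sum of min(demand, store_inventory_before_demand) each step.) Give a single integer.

Step 1: sold=2 (running total=2) -> [9 3 5 12]
Step 2: sold=2 (running total=4) -> [9 3 3 15]
Step 3: sold=2 (running total=6) -> [9 3 3 16]
Step 4: sold=2 (running total=8) -> [9 3 3 17]
Step 5: sold=2 (running total=10) -> [9 3 3 18]
Step 6: sold=2 (running total=12) -> [9 3 3 19]

Answer: 12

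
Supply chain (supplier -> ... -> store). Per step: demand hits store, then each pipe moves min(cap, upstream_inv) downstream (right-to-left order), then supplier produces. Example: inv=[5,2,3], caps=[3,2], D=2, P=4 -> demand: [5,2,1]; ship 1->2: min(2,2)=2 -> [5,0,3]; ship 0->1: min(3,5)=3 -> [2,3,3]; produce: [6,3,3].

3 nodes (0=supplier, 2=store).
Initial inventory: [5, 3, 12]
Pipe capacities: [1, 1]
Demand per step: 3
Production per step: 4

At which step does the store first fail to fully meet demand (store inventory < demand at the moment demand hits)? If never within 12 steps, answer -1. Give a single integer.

Step 1: demand=3,sold=3 ship[1->2]=1 ship[0->1]=1 prod=4 -> [8 3 10]
Step 2: demand=3,sold=3 ship[1->2]=1 ship[0->1]=1 prod=4 -> [11 3 8]
Step 3: demand=3,sold=3 ship[1->2]=1 ship[0->1]=1 prod=4 -> [14 3 6]
Step 4: demand=3,sold=3 ship[1->2]=1 ship[0->1]=1 prod=4 -> [17 3 4]
Step 5: demand=3,sold=3 ship[1->2]=1 ship[0->1]=1 prod=4 -> [20 3 2]
Step 6: demand=3,sold=2 ship[1->2]=1 ship[0->1]=1 prod=4 -> [23 3 1]
Step 7: demand=3,sold=1 ship[1->2]=1 ship[0->1]=1 prod=4 -> [26 3 1]
Step 8: demand=3,sold=1 ship[1->2]=1 ship[0->1]=1 prod=4 -> [29 3 1]
Step 9: demand=3,sold=1 ship[1->2]=1 ship[0->1]=1 prod=4 -> [32 3 1]
Step 10: demand=3,sold=1 ship[1->2]=1 ship[0->1]=1 prod=4 -> [35 3 1]
Step 11: demand=3,sold=1 ship[1->2]=1 ship[0->1]=1 prod=4 -> [38 3 1]
Step 12: demand=3,sold=1 ship[1->2]=1 ship[0->1]=1 prod=4 -> [41 3 1]
First stockout at step 6

6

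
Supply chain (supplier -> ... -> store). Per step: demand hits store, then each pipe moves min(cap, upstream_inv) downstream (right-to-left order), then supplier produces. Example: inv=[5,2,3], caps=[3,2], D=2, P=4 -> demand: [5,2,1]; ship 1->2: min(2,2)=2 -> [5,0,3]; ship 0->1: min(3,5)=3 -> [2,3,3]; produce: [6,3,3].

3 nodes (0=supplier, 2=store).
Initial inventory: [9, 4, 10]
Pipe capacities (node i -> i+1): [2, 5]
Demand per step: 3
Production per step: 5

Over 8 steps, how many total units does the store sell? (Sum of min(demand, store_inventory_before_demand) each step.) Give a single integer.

Answer: 24

Derivation:
Step 1: sold=3 (running total=3) -> [12 2 11]
Step 2: sold=3 (running total=6) -> [15 2 10]
Step 3: sold=3 (running total=9) -> [18 2 9]
Step 4: sold=3 (running total=12) -> [21 2 8]
Step 5: sold=3 (running total=15) -> [24 2 7]
Step 6: sold=3 (running total=18) -> [27 2 6]
Step 7: sold=3 (running total=21) -> [30 2 5]
Step 8: sold=3 (running total=24) -> [33 2 4]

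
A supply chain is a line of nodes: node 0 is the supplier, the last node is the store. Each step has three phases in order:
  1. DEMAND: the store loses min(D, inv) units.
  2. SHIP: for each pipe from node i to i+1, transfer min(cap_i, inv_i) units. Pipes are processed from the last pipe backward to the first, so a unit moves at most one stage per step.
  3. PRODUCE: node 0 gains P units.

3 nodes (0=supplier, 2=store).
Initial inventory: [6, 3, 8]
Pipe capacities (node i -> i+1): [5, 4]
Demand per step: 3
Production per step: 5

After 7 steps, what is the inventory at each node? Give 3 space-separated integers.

Step 1: demand=3,sold=3 ship[1->2]=3 ship[0->1]=5 prod=5 -> inv=[6 5 8]
Step 2: demand=3,sold=3 ship[1->2]=4 ship[0->1]=5 prod=5 -> inv=[6 6 9]
Step 3: demand=3,sold=3 ship[1->2]=4 ship[0->1]=5 prod=5 -> inv=[6 7 10]
Step 4: demand=3,sold=3 ship[1->2]=4 ship[0->1]=5 prod=5 -> inv=[6 8 11]
Step 5: demand=3,sold=3 ship[1->2]=4 ship[0->1]=5 prod=5 -> inv=[6 9 12]
Step 6: demand=3,sold=3 ship[1->2]=4 ship[0->1]=5 prod=5 -> inv=[6 10 13]
Step 7: demand=3,sold=3 ship[1->2]=4 ship[0->1]=5 prod=5 -> inv=[6 11 14]

6 11 14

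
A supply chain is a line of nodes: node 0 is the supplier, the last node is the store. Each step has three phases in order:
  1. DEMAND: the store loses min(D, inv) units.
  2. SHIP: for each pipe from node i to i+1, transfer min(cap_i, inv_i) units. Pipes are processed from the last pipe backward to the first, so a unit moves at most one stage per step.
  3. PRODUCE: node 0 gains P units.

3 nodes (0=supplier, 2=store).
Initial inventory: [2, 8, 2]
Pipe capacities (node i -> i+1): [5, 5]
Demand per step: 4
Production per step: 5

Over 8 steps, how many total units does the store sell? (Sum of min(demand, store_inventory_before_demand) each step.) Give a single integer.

Answer: 30

Derivation:
Step 1: sold=2 (running total=2) -> [5 5 5]
Step 2: sold=4 (running total=6) -> [5 5 6]
Step 3: sold=4 (running total=10) -> [5 5 7]
Step 4: sold=4 (running total=14) -> [5 5 8]
Step 5: sold=4 (running total=18) -> [5 5 9]
Step 6: sold=4 (running total=22) -> [5 5 10]
Step 7: sold=4 (running total=26) -> [5 5 11]
Step 8: sold=4 (running total=30) -> [5 5 12]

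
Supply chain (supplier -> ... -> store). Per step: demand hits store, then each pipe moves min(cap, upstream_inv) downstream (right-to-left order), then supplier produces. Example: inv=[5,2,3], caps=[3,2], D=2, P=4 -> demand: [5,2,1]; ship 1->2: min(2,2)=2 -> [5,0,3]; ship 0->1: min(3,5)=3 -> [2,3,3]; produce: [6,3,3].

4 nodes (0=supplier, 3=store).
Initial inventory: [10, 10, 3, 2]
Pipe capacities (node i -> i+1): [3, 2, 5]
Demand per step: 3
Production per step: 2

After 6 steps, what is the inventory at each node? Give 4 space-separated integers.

Step 1: demand=3,sold=2 ship[2->3]=3 ship[1->2]=2 ship[0->1]=3 prod=2 -> inv=[9 11 2 3]
Step 2: demand=3,sold=3 ship[2->3]=2 ship[1->2]=2 ship[0->1]=3 prod=2 -> inv=[8 12 2 2]
Step 3: demand=3,sold=2 ship[2->3]=2 ship[1->2]=2 ship[0->1]=3 prod=2 -> inv=[7 13 2 2]
Step 4: demand=3,sold=2 ship[2->3]=2 ship[1->2]=2 ship[0->1]=3 prod=2 -> inv=[6 14 2 2]
Step 5: demand=3,sold=2 ship[2->3]=2 ship[1->2]=2 ship[0->1]=3 prod=2 -> inv=[5 15 2 2]
Step 6: demand=3,sold=2 ship[2->3]=2 ship[1->2]=2 ship[0->1]=3 prod=2 -> inv=[4 16 2 2]

4 16 2 2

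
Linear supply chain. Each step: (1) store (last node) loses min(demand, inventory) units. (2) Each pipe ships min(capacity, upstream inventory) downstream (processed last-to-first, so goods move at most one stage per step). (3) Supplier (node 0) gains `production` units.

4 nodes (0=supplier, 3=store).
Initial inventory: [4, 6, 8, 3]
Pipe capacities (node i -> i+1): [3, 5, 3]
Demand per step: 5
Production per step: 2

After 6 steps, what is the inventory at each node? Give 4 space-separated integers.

Step 1: demand=5,sold=3 ship[2->3]=3 ship[1->2]=5 ship[0->1]=3 prod=2 -> inv=[3 4 10 3]
Step 2: demand=5,sold=3 ship[2->3]=3 ship[1->2]=4 ship[0->1]=3 prod=2 -> inv=[2 3 11 3]
Step 3: demand=5,sold=3 ship[2->3]=3 ship[1->2]=3 ship[0->1]=2 prod=2 -> inv=[2 2 11 3]
Step 4: demand=5,sold=3 ship[2->3]=3 ship[1->2]=2 ship[0->1]=2 prod=2 -> inv=[2 2 10 3]
Step 5: demand=5,sold=3 ship[2->3]=3 ship[1->2]=2 ship[0->1]=2 prod=2 -> inv=[2 2 9 3]
Step 6: demand=5,sold=3 ship[2->3]=3 ship[1->2]=2 ship[0->1]=2 prod=2 -> inv=[2 2 8 3]

2 2 8 3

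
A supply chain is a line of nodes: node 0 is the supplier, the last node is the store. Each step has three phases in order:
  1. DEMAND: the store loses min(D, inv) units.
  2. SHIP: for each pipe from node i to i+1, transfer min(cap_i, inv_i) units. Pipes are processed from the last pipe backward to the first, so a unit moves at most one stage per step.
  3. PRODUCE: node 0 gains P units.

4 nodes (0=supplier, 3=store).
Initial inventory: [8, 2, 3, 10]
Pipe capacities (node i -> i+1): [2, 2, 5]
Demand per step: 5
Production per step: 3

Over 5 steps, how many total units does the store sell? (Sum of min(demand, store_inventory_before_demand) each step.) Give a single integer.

Step 1: sold=5 (running total=5) -> [9 2 2 8]
Step 2: sold=5 (running total=10) -> [10 2 2 5]
Step 3: sold=5 (running total=15) -> [11 2 2 2]
Step 4: sold=2 (running total=17) -> [12 2 2 2]
Step 5: sold=2 (running total=19) -> [13 2 2 2]

Answer: 19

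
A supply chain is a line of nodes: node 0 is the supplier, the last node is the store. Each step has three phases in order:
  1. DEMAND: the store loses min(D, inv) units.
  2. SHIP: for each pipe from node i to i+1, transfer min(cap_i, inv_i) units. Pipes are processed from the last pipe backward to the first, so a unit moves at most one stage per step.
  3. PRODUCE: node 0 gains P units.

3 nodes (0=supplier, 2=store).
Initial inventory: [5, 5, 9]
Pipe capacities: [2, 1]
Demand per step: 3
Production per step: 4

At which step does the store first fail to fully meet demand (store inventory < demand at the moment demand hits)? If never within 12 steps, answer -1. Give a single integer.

Step 1: demand=3,sold=3 ship[1->2]=1 ship[0->1]=2 prod=4 -> [7 6 7]
Step 2: demand=3,sold=3 ship[1->2]=1 ship[0->1]=2 prod=4 -> [9 7 5]
Step 3: demand=3,sold=3 ship[1->2]=1 ship[0->1]=2 prod=4 -> [11 8 3]
Step 4: demand=3,sold=3 ship[1->2]=1 ship[0->1]=2 prod=4 -> [13 9 1]
Step 5: demand=3,sold=1 ship[1->2]=1 ship[0->1]=2 prod=4 -> [15 10 1]
Step 6: demand=3,sold=1 ship[1->2]=1 ship[0->1]=2 prod=4 -> [17 11 1]
Step 7: demand=3,sold=1 ship[1->2]=1 ship[0->1]=2 prod=4 -> [19 12 1]
Step 8: demand=3,sold=1 ship[1->2]=1 ship[0->1]=2 prod=4 -> [21 13 1]
Step 9: demand=3,sold=1 ship[1->2]=1 ship[0->1]=2 prod=4 -> [23 14 1]
Step 10: demand=3,sold=1 ship[1->2]=1 ship[0->1]=2 prod=4 -> [25 15 1]
Step 11: demand=3,sold=1 ship[1->2]=1 ship[0->1]=2 prod=4 -> [27 16 1]
Step 12: demand=3,sold=1 ship[1->2]=1 ship[0->1]=2 prod=4 -> [29 17 1]
First stockout at step 5

5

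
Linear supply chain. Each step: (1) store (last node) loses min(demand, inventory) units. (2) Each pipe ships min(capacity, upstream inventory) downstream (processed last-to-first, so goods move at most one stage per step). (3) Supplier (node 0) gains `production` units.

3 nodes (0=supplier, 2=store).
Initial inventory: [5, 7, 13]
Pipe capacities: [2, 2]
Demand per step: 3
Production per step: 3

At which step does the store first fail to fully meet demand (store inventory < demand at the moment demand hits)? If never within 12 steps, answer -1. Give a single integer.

Step 1: demand=3,sold=3 ship[1->2]=2 ship[0->1]=2 prod=3 -> [6 7 12]
Step 2: demand=3,sold=3 ship[1->2]=2 ship[0->1]=2 prod=3 -> [7 7 11]
Step 3: demand=3,sold=3 ship[1->2]=2 ship[0->1]=2 prod=3 -> [8 7 10]
Step 4: demand=3,sold=3 ship[1->2]=2 ship[0->1]=2 prod=3 -> [9 7 9]
Step 5: demand=3,sold=3 ship[1->2]=2 ship[0->1]=2 prod=3 -> [10 7 8]
Step 6: demand=3,sold=3 ship[1->2]=2 ship[0->1]=2 prod=3 -> [11 7 7]
Step 7: demand=3,sold=3 ship[1->2]=2 ship[0->1]=2 prod=3 -> [12 7 6]
Step 8: demand=3,sold=3 ship[1->2]=2 ship[0->1]=2 prod=3 -> [13 7 5]
Step 9: demand=3,sold=3 ship[1->2]=2 ship[0->1]=2 prod=3 -> [14 7 4]
Step 10: demand=3,sold=3 ship[1->2]=2 ship[0->1]=2 prod=3 -> [15 7 3]
Step 11: demand=3,sold=3 ship[1->2]=2 ship[0->1]=2 prod=3 -> [16 7 2]
Step 12: demand=3,sold=2 ship[1->2]=2 ship[0->1]=2 prod=3 -> [17 7 2]
First stockout at step 12

12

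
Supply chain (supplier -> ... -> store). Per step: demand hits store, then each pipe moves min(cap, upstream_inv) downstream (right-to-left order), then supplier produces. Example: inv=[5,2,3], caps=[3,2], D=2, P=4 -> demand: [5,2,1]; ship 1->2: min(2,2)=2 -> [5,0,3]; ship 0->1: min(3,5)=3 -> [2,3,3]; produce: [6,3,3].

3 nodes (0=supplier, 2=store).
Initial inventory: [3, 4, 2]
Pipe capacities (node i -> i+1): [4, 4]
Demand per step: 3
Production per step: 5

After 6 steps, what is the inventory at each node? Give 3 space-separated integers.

Step 1: demand=3,sold=2 ship[1->2]=4 ship[0->1]=3 prod=5 -> inv=[5 3 4]
Step 2: demand=3,sold=3 ship[1->2]=3 ship[0->1]=4 prod=5 -> inv=[6 4 4]
Step 3: demand=3,sold=3 ship[1->2]=4 ship[0->1]=4 prod=5 -> inv=[7 4 5]
Step 4: demand=3,sold=3 ship[1->2]=4 ship[0->1]=4 prod=5 -> inv=[8 4 6]
Step 5: demand=3,sold=3 ship[1->2]=4 ship[0->1]=4 prod=5 -> inv=[9 4 7]
Step 6: demand=3,sold=3 ship[1->2]=4 ship[0->1]=4 prod=5 -> inv=[10 4 8]

10 4 8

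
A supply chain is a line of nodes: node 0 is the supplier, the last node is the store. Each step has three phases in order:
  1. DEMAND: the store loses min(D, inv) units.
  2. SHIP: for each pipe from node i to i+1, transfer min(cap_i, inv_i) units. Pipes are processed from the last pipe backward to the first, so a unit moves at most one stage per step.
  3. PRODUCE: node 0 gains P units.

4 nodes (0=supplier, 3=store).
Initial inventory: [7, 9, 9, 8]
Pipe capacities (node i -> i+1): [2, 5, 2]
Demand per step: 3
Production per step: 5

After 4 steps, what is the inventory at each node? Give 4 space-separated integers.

Step 1: demand=3,sold=3 ship[2->3]=2 ship[1->2]=5 ship[0->1]=2 prod=5 -> inv=[10 6 12 7]
Step 2: demand=3,sold=3 ship[2->3]=2 ship[1->2]=5 ship[0->1]=2 prod=5 -> inv=[13 3 15 6]
Step 3: demand=3,sold=3 ship[2->3]=2 ship[1->2]=3 ship[0->1]=2 prod=5 -> inv=[16 2 16 5]
Step 4: demand=3,sold=3 ship[2->3]=2 ship[1->2]=2 ship[0->1]=2 prod=5 -> inv=[19 2 16 4]

19 2 16 4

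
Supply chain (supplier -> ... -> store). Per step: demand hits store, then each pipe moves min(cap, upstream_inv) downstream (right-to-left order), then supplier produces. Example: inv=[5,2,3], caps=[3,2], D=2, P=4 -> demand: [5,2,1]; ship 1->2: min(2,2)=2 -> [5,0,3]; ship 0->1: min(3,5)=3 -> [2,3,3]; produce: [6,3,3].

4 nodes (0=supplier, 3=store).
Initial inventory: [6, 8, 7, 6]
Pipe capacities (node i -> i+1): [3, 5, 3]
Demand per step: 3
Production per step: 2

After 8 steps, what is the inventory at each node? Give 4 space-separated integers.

Step 1: demand=3,sold=3 ship[2->3]=3 ship[1->2]=5 ship[0->1]=3 prod=2 -> inv=[5 6 9 6]
Step 2: demand=3,sold=3 ship[2->3]=3 ship[1->2]=5 ship[0->1]=3 prod=2 -> inv=[4 4 11 6]
Step 3: demand=3,sold=3 ship[2->3]=3 ship[1->2]=4 ship[0->1]=3 prod=2 -> inv=[3 3 12 6]
Step 4: demand=3,sold=3 ship[2->3]=3 ship[1->2]=3 ship[0->1]=3 prod=2 -> inv=[2 3 12 6]
Step 5: demand=3,sold=3 ship[2->3]=3 ship[1->2]=3 ship[0->1]=2 prod=2 -> inv=[2 2 12 6]
Step 6: demand=3,sold=3 ship[2->3]=3 ship[1->2]=2 ship[0->1]=2 prod=2 -> inv=[2 2 11 6]
Step 7: demand=3,sold=3 ship[2->3]=3 ship[1->2]=2 ship[0->1]=2 prod=2 -> inv=[2 2 10 6]
Step 8: demand=3,sold=3 ship[2->3]=3 ship[1->2]=2 ship[0->1]=2 prod=2 -> inv=[2 2 9 6]

2 2 9 6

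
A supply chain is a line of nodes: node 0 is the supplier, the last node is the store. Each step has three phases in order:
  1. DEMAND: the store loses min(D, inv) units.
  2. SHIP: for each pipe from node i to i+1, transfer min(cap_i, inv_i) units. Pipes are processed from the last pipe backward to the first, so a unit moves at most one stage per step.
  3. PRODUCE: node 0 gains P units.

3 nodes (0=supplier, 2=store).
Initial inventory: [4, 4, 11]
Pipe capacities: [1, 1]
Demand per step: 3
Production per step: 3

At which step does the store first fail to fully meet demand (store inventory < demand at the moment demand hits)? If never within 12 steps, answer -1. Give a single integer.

Step 1: demand=3,sold=3 ship[1->2]=1 ship[0->1]=1 prod=3 -> [6 4 9]
Step 2: demand=3,sold=3 ship[1->2]=1 ship[0->1]=1 prod=3 -> [8 4 7]
Step 3: demand=3,sold=3 ship[1->2]=1 ship[0->1]=1 prod=3 -> [10 4 5]
Step 4: demand=3,sold=3 ship[1->2]=1 ship[0->1]=1 prod=3 -> [12 4 3]
Step 5: demand=3,sold=3 ship[1->2]=1 ship[0->1]=1 prod=3 -> [14 4 1]
Step 6: demand=3,sold=1 ship[1->2]=1 ship[0->1]=1 prod=3 -> [16 4 1]
Step 7: demand=3,sold=1 ship[1->2]=1 ship[0->1]=1 prod=3 -> [18 4 1]
Step 8: demand=3,sold=1 ship[1->2]=1 ship[0->1]=1 prod=3 -> [20 4 1]
Step 9: demand=3,sold=1 ship[1->2]=1 ship[0->1]=1 prod=3 -> [22 4 1]
Step 10: demand=3,sold=1 ship[1->2]=1 ship[0->1]=1 prod=3 -> [24 4 1]
Step 11: demand=3,sold=1 ship[1->2]=1 ship[0->1]=1 prod=3 -> [26 4 1]
Step 12: demand=3,sold=1 ship[1->2]=1 ship[0->1]=1 prod=3 -> [28 4 1]
First stockout at step 6

6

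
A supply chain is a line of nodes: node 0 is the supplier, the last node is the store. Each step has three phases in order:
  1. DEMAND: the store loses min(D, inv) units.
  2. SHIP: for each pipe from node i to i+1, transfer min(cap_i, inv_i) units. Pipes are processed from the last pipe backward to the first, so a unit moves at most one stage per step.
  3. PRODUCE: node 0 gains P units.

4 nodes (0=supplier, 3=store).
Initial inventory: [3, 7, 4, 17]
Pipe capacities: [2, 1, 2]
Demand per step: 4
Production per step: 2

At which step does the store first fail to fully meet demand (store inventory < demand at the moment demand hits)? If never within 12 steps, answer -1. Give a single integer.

Step 1: demand=4,sold=4 ship[2->3]=2 ship[1->2]=1 ship[0->1]=2 prod=2 -> [3 8 3 15]
Step 2: demand=4,sold=4 ship[2->3]=2 ship[1->2]=1 ship[0->1]=2 prod=2 -> [3 9 2 13]
Step 3: demand=4,sold=4 ship[2->3]=2 ship[1->2]=1 ship[0->1]=2 prod=2 -> [3 10 1 11]
Step 4: demand=4,sold=4 ship[2->3]=1 ship[1->2]=1 ship[0->1]=2 prod=2 -> [3 11 1 8]
Step 5: demand=4,sold=4 ship[2->3]=1 ship[1->2]=1 ship[0->1]=2 prod=2 -> [3 12 1 5]
Step 6: demand=4,sold=4 ship[2->3]=1 ship[1->2]=1 ship[0->1]=2 prod=2 -> [3 13 1 2]
Step 7: demand=4,sold=2 ship[2->3]=1 ship[1->2]=1 ship[0->1]=2 prod=2 -> [3 14 1 1]
Step 8: demand=4,sold=1 ship[2->3]=1 ship[1->2]=1 ship[0->1]=2 prod=2 -> [3 15 1 1]
Step 9: demand=4,sold=1 ship[2->3]=1 ship[1->2]=1 ship[0->1]=2 prod=2 -> [3 16 1 1]
Step 10: demand=4,sold=1 ship[2->3]=1 ship[1->2]=1 ship[0->1]=2 prod=2 -> [3 17 1 1]
Step 11: demand=4,sold=1 ship[2->3]=1 ship[1->2]=1 ship[0->1]=2 prod=2 -> [3 18 1 1]
Step 12: demand=4,sold=1 ship[2->3]=1 ship[1->2]=1 ship[0->1]=2 prod=2 -> [3 19 1 1]
First stockout at step 7

7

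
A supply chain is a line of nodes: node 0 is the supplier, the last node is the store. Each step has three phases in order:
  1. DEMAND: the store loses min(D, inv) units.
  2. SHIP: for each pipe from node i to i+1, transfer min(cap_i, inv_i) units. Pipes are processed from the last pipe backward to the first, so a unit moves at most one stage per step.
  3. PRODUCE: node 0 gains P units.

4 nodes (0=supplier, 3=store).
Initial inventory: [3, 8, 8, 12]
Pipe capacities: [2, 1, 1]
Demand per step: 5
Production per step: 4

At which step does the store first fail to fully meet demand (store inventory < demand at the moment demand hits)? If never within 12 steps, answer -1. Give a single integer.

Step 1: demand=5,sold=5 ship[2->3]=1 ship[1->2]=1 ship[0->1]=2 prod=4 -> [5 9 8 8]
Step 2: demand=5,sold=5 ship[2->3]=1 ship[1->2]=1 ship[0->1]=2 prod=4 -> [7 10 8 4]
Step 3: demand=5,sold=4 ship[2->3]=1 ship[1->2]=1 ship[0->1]=2 prod=4 -> [9 11 8 1]
Step 4: demand=5,sold=1 ship[2->3]=1 ship[1->2]=1 ship[0->1]=2 prod=4 -> [11 12 8 1]
Step 5: demand=5,sold=1 ship[2->3]=1 ship[1->2]=1 ship[0->1]=2 prod=4 -> [13 13 8 1]
Step 6: demand=5,sold=1 ship[2->3]=1 ship[1->2]=1 ship[0->1]=2 prod=4 -> [15 14 8 1]
Step 7: demand=5,sold=1 ship[2->3]=1 ship[1->2]=1 ship[0->1]=2 prod=4 -> [17 15 8 1]
Step 8: demand=5,sold=1 ship[2->3]=1 ship[1->2]=1 ship[0->1]=2 prod=4 -> [19 16 8 1]
Step 9: demand=5,sold=1 ship[2->3]=1 ship[1->2]=1 ship[0->1]=2 prod=4 -> [21 17 8 1]
Step 10: demand=5,sold=1 ship[2->3]=1 ship[1->2]=1 ship[0->1]=2 prod=4 -> [23 18 8 1]
Step 11: demand=5,sold=1 ship[2->3]=1 ship[1->2]=1 ship[0->1]=2 prod=4 -> [25 19 8 1]
Step 12: demand=5,sold=1 ship[2->3]=1 ship[1->2]=1 ship[0->1]=2 prod=4 -> [27 20 8 1]
First stockout at step 3

3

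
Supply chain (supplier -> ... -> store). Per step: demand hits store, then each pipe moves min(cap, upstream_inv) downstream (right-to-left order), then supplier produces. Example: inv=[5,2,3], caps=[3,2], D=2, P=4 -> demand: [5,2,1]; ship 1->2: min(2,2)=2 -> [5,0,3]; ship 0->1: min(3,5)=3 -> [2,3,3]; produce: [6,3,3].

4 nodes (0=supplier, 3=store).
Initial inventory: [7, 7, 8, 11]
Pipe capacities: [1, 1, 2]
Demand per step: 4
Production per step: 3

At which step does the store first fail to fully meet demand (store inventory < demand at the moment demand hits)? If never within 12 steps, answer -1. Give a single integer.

Step 1: demand=4,sold=4 ship[2->3]=2 ship[1->2]=1 ship[0->1]=1 prod=3 -> [9 7 7 9]
Step 2: demand=4,sold=4 ship[2->3]=2 ship[1->2]=1 ship[0->1]=1 prod=3 -> [11 7 6 7]
Step 3: demand=4,sold=4 ship[2->3]=2 ship[1->2]=1 ship[0->1]=1 prod=3 -> [13 7 5 5]
Step 4: demand=4,sold=4 ship[2->3]=2 ship[1->2]=1 ship[0->1]=1 prod=3 -> [15 7 4 3]
Step 5: demand=4,sold=3 ship[2->3]=2 ship[1->2]=1 ship[0->1]=1 prod=3 -> [17 7 3 2]
Step 6: demand=4,sold=2 ship[2->3]=2 ship[1->2]=1 ship[0->1]=1 prod=3 -> [19 7 2 2]
Step 7: demand=4,sold=2 ship[2->3]=2 ship[1->2]=1 ship[0->1]=1 prod=3 -> [21 7 1 2]
Step 8: demand=4,sold=2 ship[2->3]=1 ship[1->2]=1 ship[0->1]=1 prod=3 -> [23 7 1 1]
Step 9: demand=4,sold=1 ship[2->3]=1 ship[1->2]=1 ship[0->1]=1 prod=3 -> [25 7 1 1]
Step 10: demand=4,sold=1 ship[2->3]=1 ship[1->2]=1 ship[0->1]=1 prod=3 -> [27 7 1 1]
Step 11: demand=4,sold=1 ship[2->3]=1 ship[1->2]=1 ship[0->1]=1 prod=3 -> [29 7 1 1]
Step 12: demand=4,sold=1 ship[2->3]=1 ship[1->2]=1 ship[0->1]=1 prod=3 -> [31 7 1 1]
First stockout at step 5

5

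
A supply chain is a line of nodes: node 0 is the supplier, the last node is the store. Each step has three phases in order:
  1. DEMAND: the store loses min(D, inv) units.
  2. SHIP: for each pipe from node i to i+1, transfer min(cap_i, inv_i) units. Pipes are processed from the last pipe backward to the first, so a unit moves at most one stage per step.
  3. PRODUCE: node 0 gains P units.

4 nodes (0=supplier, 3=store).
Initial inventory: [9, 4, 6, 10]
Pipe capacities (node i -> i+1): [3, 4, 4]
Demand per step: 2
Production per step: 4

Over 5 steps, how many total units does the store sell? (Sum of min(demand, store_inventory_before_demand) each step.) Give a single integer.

Answer: 10

Derivation:
Step 1: sold=2 (running total=2) -> [10 3 6 12]
Step 2: sold=2 (running total=4) -> [11 3 5 14]
Step 3: sold=2 (running total=6) -> [12 3 4 16]
Step 4: sold=2 (running total=8) -> [13 3 3 18]
Step 5: sold=2 (running total=10) -> [14 3 3 19]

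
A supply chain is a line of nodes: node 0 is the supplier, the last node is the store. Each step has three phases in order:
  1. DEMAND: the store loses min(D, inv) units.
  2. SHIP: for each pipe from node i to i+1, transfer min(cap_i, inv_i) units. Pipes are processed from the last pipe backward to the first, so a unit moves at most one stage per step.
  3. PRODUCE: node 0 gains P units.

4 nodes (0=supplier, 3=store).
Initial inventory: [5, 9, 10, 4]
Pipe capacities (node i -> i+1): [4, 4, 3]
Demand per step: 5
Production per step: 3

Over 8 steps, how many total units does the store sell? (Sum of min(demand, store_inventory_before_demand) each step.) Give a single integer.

Answer: 25

Derivation:
Step 1: sold=4 (running total=4) -> [4 9 11 3]
Step 2: sold=3 (running total=7) -> [3 9 12 3]
Step 3: sold=3 (running total=10) -> [3 8 13 3]
Step 4: sold=3 (running total=13) -> [3 7 14 3]
Step 5: sold=3 (running total=16) -> [3 6 15 3]
Step 6: sold=3 (running total=19) -> [3 5 16 3]
Step 7: sold=3 (running total=22) -> [3 4 17 3]
Step 8: sold=3 (running total=25) -> [3 3 18 3]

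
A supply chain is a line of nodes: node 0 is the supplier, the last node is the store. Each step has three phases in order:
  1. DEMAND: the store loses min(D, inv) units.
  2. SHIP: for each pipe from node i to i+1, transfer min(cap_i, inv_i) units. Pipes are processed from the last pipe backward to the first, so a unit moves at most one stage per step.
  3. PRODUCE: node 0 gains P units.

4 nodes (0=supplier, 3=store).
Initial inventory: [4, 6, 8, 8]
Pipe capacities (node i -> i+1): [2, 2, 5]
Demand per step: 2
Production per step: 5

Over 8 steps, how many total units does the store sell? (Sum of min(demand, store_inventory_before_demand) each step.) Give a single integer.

Answer: 16

Derivation:
Step 1: sold=2 (running total=2) -> [7 6 5 11]
Step 2: sold=2 (running total=4) -> [10 6 2 14]
Step 3: sold=2 (running total=6) -> [13 6 2 14]
Step 4: sold=2 (running total=8) -> [16 6 2 14]
Step 5: sold=2 (running total=10) -> [19 6 2 14]
Step 6: sold=2 (running total=12) -> [22 6 2 14]
Step 7: sold=2 (running total=14) -> [25 6 2 14]
Step 8: sold=2 (running total=16) -> [28 6 2 14]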